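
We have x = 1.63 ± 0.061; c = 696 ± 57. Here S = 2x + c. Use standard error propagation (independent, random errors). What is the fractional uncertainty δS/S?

0.0815

Absolute uncertainties add in quadrature for a linear combination:
  (2·δx)² = 0.0149;  (δc)² = 3250
δS = √(3250) = 57.0
S = 699, so δS/S = 57.0/699 = 0.0815.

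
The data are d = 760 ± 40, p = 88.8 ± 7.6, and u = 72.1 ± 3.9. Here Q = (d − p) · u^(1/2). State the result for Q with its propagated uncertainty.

5700 ± 379

Let w = d − p = 671. δw = √(δd² + δp²) = √(1600 + 57.8) = 40.7, so δw/w = 0.0607.
Q is then a monomial in w, u:
δQ/Q = √((δw/w)² + (½·δu/u)²) = √(0.00368 + 0.000731) = 0.0664
Q = 5700, so δQ = 0.0664 × 5700 = 379.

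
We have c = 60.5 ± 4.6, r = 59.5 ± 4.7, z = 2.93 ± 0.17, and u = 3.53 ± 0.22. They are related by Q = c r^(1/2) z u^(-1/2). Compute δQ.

78.6

Each factor contributes (exponent × relative error)² to (δQ/Q)²:
  (1·δc/c)² = (1×0.0760)² = 0.00578;  (½·δr/r)² = (0.5×0.0790)² = 0.00156;  (1·δz/z)² = (1×0.0580)² = 0.00337;  (−½·δu/u)² = (-0.5×0.0623)² = 0.000971
δQ/Q = √(0.0117) = 0.108
Q = 728, so δQ = 0.108 × 728 = 78.6.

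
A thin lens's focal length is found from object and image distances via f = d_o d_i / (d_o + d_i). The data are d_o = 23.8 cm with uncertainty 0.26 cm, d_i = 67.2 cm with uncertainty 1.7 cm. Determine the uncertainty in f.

∂f/∂d_o = (d_i/(d_o+d_i))² = 0.545;  ∂f/∂d_i = (d_o/(d_o+d_i))² = 0.0684
δf = √((∂f/∂d_o · δd_o)² + (∂f/∂d_i · δd_i)²) = √(0.0201 + 0.0135) = 0.183 cm

0.183 cm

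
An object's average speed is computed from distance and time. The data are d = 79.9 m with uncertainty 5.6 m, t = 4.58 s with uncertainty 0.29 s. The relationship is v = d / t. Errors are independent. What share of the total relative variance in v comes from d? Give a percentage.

55.1%

(δv/v)² = (1·δd/d)² + (-1·δt/t)²
  d term: (1×0.0701)² = 0.00491
  t term: (-1×0.0633)² = 0.00401
Total = 0.00892. Share from d = 0.00491/0.00892 = 0.551.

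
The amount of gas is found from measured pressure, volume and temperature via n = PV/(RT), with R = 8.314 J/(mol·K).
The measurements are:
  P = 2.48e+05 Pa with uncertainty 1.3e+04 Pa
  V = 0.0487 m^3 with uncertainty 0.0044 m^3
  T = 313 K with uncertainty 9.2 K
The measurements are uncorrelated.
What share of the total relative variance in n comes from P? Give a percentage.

(δn/n)² = (1·δP/P)² + (1·δV/V)² + (-1·δT/T)²
  P term: (1×0.0524)² = 0.00275
  V term: (1×0.0903)² = 0.00816
  T term: (-1×0.0294)² = 0.000864
Total = 0.0118. Share from P = 0.00275/0.0118 = 0.233.

23.3%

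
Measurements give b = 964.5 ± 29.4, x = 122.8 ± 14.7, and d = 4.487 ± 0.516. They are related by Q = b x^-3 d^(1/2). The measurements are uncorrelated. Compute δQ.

0.000403

Products/powers → add relative errors in quadrature, weighted by exponent:
  (1·δb/b)² = (1×0.0305)² = 0.000929;  (-3·δx/x)² = (-3×0.120)² = 0.129;  (½·δd/d)² = (0.5×0.115)² = 0.00331
δQ/Q = √(0.133) = 0.365
Q = 0.001103, so δQ = 0.365 × 0.001103 = 0.000403.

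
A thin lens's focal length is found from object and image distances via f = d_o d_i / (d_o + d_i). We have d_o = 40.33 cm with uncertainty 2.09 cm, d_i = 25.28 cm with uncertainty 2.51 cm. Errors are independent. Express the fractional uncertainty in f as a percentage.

6.42%

∂f/∂d_o = (d_i/(d_o+d_i))² = 0.148;  ∂f/∂d_i = (d_o/(d_o+d_i))² = 0.378
δf = √((∂f/∂d_o · δd_o)² + (∂f/∂d_i · δd_i)²) = √(0.0963 + 0.899) = 0.998 cm
f = 15.54 cm, so δf/f = 0.998/15.54 = 0.0642.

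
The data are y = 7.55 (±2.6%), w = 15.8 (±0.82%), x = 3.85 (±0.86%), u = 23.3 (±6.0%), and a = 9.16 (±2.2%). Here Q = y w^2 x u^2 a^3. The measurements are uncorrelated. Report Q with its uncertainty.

(3.03 ± 0.426) × 10^9

Since Q is a product/quotient, work with relative uncertainties:
  (1·δy/y)² = (1×0.0260)² = 0.000676;  (2·δw/w)² = (2×0.00820)² = 0.000269;  (1·δx/x)² = (1×0.00860)² = 7.4e-05;  (2·δu/u)² = (2×0.0600)² = 0.0144;  (3·δa/a)² = (3×0.0220)² = 0.00436
δQ/Q = √(0.0198) = 0.141
Q = 3.03e+09, so δQ = 0.141 × 3.03e+09 = 4.26e+08.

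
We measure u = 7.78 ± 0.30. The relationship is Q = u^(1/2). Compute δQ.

Products/powers → add relative errors in quadrature, weighted by exponent:
  (½·δu/u)² = (0.5×0.0386)² = 0.000372
δQ/Q = √(0.000372) = 0.0193
Q = 2.79, so δQ = 0.0193 × 2.79 = 0.0538.

0.0538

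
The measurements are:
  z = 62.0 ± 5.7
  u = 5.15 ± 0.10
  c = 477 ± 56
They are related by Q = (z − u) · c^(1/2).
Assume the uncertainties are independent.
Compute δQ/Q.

Let w = z − u = 56.9. δw = √(δz² + δu²) = √(32.5 + 0.0100) = 5.70, so δw/w = 0.100.
Q is then a monomial in w, c:
δQ/Q = √((δw/w)² + (½·δc/c)²) = √(0.0101 + 0.00345) = 0.116

0.116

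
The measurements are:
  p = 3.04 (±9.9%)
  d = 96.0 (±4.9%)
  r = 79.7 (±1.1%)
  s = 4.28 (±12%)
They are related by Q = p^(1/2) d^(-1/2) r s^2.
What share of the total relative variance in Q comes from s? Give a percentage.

(δQ/Q)² = (½·δp/p)² + (−½·δd/d)² + (1·δr/r)² + (2·δs/s)²
  p term: (0.5×0.0990)² = 0.00245
  d term: (-0.5×0.0490)² = 0.000600
  r term: (1×0.0110)² = 0.000121
  s term: (2×0.120)² = 0.0576
Total = 0.0608. Share from s = 0.0576/0.0608 = 0.948.

94.8%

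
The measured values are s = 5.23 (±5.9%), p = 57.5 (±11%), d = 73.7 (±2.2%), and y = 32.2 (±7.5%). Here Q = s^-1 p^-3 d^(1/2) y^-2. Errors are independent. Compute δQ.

Each factor contributes (exponent × relative error)² to (δQ/Q)²:
  (-1·δs/s)² = (-1×0.0590)² = 0.00348;  (-3·δp/p)² = (-3×0.110)² = 0.109;  (½·δd/d)² = (0.5×0.0220)² = 0.000121;  (-2·δy/y)² = (-2×0.0750)² = 0.0225
δQ/Q = √(0.135) = 0.367
Q = 8.33e-09, so δQ = 0.367 × 8.33e-09 = 3.06e-09.

3.06e-09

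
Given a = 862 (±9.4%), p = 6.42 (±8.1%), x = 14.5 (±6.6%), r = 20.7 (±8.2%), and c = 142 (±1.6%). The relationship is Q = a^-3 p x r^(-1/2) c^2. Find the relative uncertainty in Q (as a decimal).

0.305

Relative error in a monomial: (δQ/Q)² = Σ (nᵢ · δxᵢ/xᵢ)².
  (-3·δa/a)² = (-3×0.0940)² = 0.0795;  (1·δp/p)² = (1×0.0810)² = 0.00656;  (1·δx/x)² = (1×0.0660)² = 0.00436;  (−½·δr/r)² = (-0.5×0.0820)² = 0.00168;  (2·δc/c)² = (2×0.0160)² = 0.00102
δQ/Q = √(0.0931) = 0.305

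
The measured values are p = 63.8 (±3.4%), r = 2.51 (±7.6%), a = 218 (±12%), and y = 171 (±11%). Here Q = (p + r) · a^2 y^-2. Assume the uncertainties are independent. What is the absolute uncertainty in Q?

Let u = p + r = 66.3. δu = √(δp² + δr²) = √(4.71 + 0.0364) = 2.18, so δu/u = 0.0328.
Q is then a monomial in u, a, y:
δQ/Q = √((δu/u)² + (2·δa/a)² + (-2·δy/y)²) = √(0.00108 + 0.0576 + 0.0484) = 0.327
Q = 108, so δQ = 0.327 × 108 = 35.3.

35.3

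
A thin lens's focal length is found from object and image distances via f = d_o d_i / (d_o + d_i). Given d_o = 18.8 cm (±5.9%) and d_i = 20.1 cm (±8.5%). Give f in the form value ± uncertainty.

9.71 ± 0.497 cm

∂f/∂d_o = (d_i/(d_o+d_i))² = 0.267;  ∂f/∂d_i = (d_o/(d_o+d_i))² = 0.234
δf = √((∂f/∂d_o · δd_o)² + (∂f/∂d_i · δd_i)²) = √(0.0877 + 0.159) = 0.497 cm
f = 9.71 cm.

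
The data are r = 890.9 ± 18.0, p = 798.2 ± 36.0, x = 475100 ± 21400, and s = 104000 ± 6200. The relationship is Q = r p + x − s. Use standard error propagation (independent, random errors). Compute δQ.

41600

Let w = r·p = 711100. δw/w = √((1·δr/r)² + (1·δp/p)²) = √(0.000408 + 0.00203) = 0.0494, so δw = 35100.
Q = w + x − s: δQ = √(δw² + δx² + δs²) = √(1.24e+09 + 4.58e+08 + 3.84e+07) = 41600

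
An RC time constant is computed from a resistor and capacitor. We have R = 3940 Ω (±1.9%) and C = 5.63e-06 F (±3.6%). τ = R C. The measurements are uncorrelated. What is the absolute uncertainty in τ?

0.000903 s

τ is a product of powers, so relative uncertainties combine in quadrature:
  (1·δR/R)² = (1×0.0190)² = 0.000361;  (1·δC/C)² = (1×0.0360)² = 0.00130
δτ/τ = √(0.00166) = 0.0407
τ = 0.0222 s, so δτ = 0.0407 × 0.0222 = 0.000903 s.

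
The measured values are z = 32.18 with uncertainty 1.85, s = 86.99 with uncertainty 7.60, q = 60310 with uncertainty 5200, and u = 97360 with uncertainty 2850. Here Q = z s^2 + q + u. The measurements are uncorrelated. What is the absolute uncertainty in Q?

45200

Let p = z·s^2 = 243500. δp/p = √((1·δz/z)² + (2·δs/s)²) = √(0.00330 + 0.0305) = 0.184, so δp = 44800.
Q = p + q + u: δQ = √(δp² + δq² + δu²) = √(2.01e+09 + 2.7e+07 + 8.12e+06) = 45200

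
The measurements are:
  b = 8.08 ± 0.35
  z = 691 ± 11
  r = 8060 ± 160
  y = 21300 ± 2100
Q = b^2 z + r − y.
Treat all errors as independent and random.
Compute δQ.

Let p = b^2·z = 45100. δp/p = √((2·δb/b)² + (1·δz/z)²) = √(0.00751 + 0.000253) = 0.0881, so δp = 3970.
Q = p + r − y: δQ = √(δp² + δr² + δy²) = √(1.58e+07 + 25600 + 4.41e+06) = 4500

4500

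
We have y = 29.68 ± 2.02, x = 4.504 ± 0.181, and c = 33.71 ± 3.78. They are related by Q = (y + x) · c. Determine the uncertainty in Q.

146

Let u = y + x = 34.18. δu = √(δy² + δx²) = √(4.08 + 0.0328) = 2.03, so δu/u = 0.0593.
Q is then a monomial in u, c:
δQ/Q = √((δu/u)² + (1·δc/c)²) = √(0.00352 + 0.0126) = 0.127
Q = 1152, so δQ = 0.127 × 1152 = 146.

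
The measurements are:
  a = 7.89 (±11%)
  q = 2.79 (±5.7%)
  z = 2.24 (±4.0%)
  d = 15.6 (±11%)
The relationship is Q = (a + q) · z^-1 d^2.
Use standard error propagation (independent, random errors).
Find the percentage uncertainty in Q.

Let u = a + q = 10.7. δu = √(δa² + δq²) = √(0.753 + 0.0253) = 0.882, so δu/u = 0.0826.
Q is then a monomial in u, z, d:
δQ/Q = √((δu/u)² + (-1·δz/z)² + (2·δd/d)²) = √(0.00683 + 0.00160 + 0.0484) = 0.238

23.8%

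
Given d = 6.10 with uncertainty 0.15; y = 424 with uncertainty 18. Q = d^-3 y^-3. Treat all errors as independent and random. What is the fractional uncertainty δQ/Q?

0.147

For a monomial Q ∝ d^-3, y^-3, fractional errors add in quadrature:
  (-3·δd/d)² = (-3×0.0246)² = 0.00544;  (-3·δy/y)² = (-3×0.0425)² = 0.0162
δQ/Q = √(0.0217) = 0.147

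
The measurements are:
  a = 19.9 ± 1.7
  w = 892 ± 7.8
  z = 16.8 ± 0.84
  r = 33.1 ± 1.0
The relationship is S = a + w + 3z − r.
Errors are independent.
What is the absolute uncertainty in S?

8.43

Sums and differences: (δS)² = Σ (cᵢ δxᵢ)².
  (δa)² = 2.89;  (δw)² = 60.8;  (3·δz)² = 6.35;  (δr)² = 1.00
δS = √(71.1) = 8.43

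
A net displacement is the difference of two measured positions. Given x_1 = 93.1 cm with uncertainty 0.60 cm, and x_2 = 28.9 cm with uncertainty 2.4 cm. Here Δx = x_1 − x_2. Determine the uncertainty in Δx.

Absolute uncertainties add in quadrature for a linear combination:
  (δx_1)² = 0.360;  (δx_2)² = 5.76
δΔx = √(6.12) = 2.47 cm

2.47 cm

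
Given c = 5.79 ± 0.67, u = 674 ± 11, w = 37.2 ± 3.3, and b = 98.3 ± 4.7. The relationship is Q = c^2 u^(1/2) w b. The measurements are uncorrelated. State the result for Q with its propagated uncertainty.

Since Q is a product/quotient, work with relative uncertainties:
  (2·δc/c)² = (2×0.116)² = 0.0536;  (½·δu/u)² = (0.5×0.0163)² = 6.66e-05;  (1·δw/w)² = (1×0.0887)² = 0.00787;  (1·δb/b)² = (1×0.0478)² = 0.00229
δQ/Q = √(0.0638) = 0.253
Q = 3.18e+06, so δQ = 0.253 × 3.18e+06 = 8.04e+05.

(3.18 ± 0.804) × 10^6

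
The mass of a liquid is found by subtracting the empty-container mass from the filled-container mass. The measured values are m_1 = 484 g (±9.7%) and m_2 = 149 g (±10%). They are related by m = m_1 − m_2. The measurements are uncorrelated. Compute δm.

49.3 g

Sums and differences: (δm)² = Σ (cᵢ δxᵢ)².
  (δm_1)² = 2200;  (δm_2)² = 222
δm = √(2430) = 49.3 g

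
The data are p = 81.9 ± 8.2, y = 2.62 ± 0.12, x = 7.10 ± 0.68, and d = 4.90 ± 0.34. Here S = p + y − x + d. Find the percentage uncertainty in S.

10.0%

Each term contributes (cᵢ δxᵢ)² to (δS)²:
  (δp)² = 67.2;  (δy)² = 0.0144;  (δx)² = 0.462;  (δd)² = 0.116
δS = √(67.8) = 8.24
S = 82.3, so δS/S = 8.24/82.3 = 0.100.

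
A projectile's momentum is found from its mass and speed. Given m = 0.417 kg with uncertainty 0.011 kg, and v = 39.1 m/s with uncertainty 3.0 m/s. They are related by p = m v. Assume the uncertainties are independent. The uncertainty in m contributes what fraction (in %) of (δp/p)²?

(δp/p)² = (1·δm/m)² + (1·δv/v)²
  m term: (1×0.0264)² = 0.000696
  v term: (1×0.0767)² = 0.00589
Total = 0.00658. Share from m = 0.000696/0.00658 = 0.106.

10.6%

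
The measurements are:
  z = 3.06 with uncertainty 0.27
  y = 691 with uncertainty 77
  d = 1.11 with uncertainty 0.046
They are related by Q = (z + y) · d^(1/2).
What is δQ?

Let u = z + y = 694. δu = √(δz² + δy²) = √(0.0729 + 5930) = 77.0, so δu/u = 0.111.
Q is then a monomial in u, d:
δQ/Q = √((δu/u)² + (½·δd/d)²) = √(0.0123 + 0.000429) = 0.113
Q = 731, so δQ = 0.113 × 731 = 82.5.

82.5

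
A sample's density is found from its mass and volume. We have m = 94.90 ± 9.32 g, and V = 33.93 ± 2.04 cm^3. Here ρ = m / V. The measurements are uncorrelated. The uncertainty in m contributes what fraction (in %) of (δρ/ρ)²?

72.7%

(δρ/ρ)² = (1·δm/m)² + (-1·δV/V)²
  m term: (1×0.0982)² = 0.00964
  V term: (-1×0.0601)² = 0.00361
Total = 0.0133. Share from m = 0.00964/0.0133 = 0.727.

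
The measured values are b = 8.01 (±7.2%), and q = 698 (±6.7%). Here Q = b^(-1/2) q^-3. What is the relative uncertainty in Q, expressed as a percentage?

20.4%

Products/powers → add relative errors in quadrature, weighted by exponent:
  (−½·δb/b)² = (-0.5×0.0720)² = 0.00130;  (-3·δq/q)² = (-3×0.0670)² = 0.0404
δQ/Q = √(0.0417) = 0.204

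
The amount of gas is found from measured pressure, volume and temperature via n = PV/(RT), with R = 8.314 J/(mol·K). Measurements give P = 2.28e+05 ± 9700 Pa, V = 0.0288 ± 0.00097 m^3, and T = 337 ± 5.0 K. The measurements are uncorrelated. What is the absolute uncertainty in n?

Relative error in a monomial: (δn/n)² = Σ (nᵢ · δxᵢ/xᵢ)².
  (1·δP/P)² = (1×0.0425)² = 0.00181;  (1·δV/V)² = (1×0.0337)² = 0.00113;  (-1·δT/T)² = (-1×0.0148)² = 0.000220
δn/n = √(0.00316) = 0.0563
n = 2.34 mol, so δn = 0.0563 × 2.34 = 0.132 mol.

0.132 mol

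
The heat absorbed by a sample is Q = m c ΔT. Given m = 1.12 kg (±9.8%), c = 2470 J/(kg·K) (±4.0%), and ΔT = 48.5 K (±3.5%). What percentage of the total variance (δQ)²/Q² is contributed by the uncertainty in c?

(δQ/Q)² = (1·δm/m)² + (1·δc/c)² + (1·δΔT/ΔT)²
  m term: (1×0.0980)² = 0.00960
  c term: (1×0.0400)² = 0.00160
  ΔT term: (1×0.0350)² = 0.00123
Total = 0.0124. Share from c = 0.00160/0.0124 = 0.129.

12.9%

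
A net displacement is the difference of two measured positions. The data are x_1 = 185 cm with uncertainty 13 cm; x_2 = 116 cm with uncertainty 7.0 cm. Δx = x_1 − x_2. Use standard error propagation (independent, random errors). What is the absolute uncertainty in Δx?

Absolute uncertainties add in quadrature for a linear combination:
  (δx_1)² = 169;  (δx_2)² = 49.0
δΔx = √(218) = 14.8 cm

14.8 cm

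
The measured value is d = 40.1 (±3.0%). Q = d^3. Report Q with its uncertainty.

Q ∝ d^3, so δQ/Q = |3| · δd/d = 3 × 0.0300 = 0.0900.
Q = 64500, so δQ = 0.0900 × 64500 = 5800.

64500 ± 5800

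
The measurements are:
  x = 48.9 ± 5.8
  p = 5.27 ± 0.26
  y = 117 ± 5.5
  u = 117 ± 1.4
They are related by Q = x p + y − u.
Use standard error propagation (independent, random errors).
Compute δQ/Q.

Let w = x·p = 258. δw/w = √((1·δx/x)² + (1·δp/p)²) = √(0.0141 + 0.00243) = 0.128, so δw = 33.1.
Q = w + y − u: δQ = √(δw² + δy² + δu²) = √(1100 + 30.2 + 1.96) = 33.6
Q = 258, so δQ/Q = 33.6/258 = 0.130.

0.130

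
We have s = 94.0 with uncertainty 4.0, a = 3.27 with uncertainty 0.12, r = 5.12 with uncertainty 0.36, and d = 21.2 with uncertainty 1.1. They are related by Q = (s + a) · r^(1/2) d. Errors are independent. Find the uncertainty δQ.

Let u = s + a = 97.3. δu = √(δs² + δa²) = √(16.0 + 0.0144) = 4.00, so δu/u = 0.0411.
Q is then a monomial in u, r, d:
δQ/Q = √((δu/u)² + (½·δr/r)² + (1·δd/d)²) = √(0.00169 + 0.00124 + 0.00269) = 0.0750
Q = 4670, so δQ = 0.0750 × 4670 = 350.

350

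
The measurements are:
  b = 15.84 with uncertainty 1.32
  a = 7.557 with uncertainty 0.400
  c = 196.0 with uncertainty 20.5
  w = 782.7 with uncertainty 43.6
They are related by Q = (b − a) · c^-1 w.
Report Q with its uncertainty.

33.08 ± 6.76

Let u = b − a = 8.283. δu = √(δb² + δa²) = √(1.74 + 0.160) = 1.38, so δu/u = 0.167.
Q is then a monomial in u, c, w:
δQ/Q = √((δu/u)² + (-1·δc/c)² + (1·δw/w)²) = √(0.0277 + 0.0109 + 0.00310) = 0.204
Q = 33.08, so δQ = 0.204 × 33.08 = 6.76.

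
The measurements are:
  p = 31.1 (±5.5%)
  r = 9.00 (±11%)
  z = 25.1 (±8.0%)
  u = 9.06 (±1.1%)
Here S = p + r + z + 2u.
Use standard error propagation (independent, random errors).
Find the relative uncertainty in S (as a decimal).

Absolute uncertainties add in quadrature for a linear combination:
  (δp)² = 2.93;  (δr)² = 0.980;  (δz)² = 4.03;  (2·δu)² = 0.0397
δS = √(7.98) = 2.82
S = 83.3, so δS/S = 2.82/83.3 = 0.0339.

0.0339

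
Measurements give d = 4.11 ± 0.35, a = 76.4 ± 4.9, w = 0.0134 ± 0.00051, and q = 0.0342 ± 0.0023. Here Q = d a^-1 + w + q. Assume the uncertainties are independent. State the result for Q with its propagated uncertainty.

0.101 ± 0.00620

Let p = d·a^-1 = 0.0538. δp/p = √((1·δd/d)² + (-1·δa/a)²) = √(0.00725 + 0.00411) = 0.107, so δp = 0.00574.
Q = p + w + q: δQ = √(δp² + δw² + δq²) = √(3.29e-05 + 2.6e-07 + 5.29e-06) = 0.00620
Q = 0.101.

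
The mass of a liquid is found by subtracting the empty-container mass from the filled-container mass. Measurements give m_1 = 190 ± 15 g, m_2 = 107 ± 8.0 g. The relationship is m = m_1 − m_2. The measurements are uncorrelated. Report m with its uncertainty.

Each term contributes (cᵢ δxᵢ)² to (δm)²:
  (δm_1)² = 225;  (δm_2)² = 64.0
δm = √(289) = 17.0 g
m = 83.0 g.

83.0 ± 17.0 g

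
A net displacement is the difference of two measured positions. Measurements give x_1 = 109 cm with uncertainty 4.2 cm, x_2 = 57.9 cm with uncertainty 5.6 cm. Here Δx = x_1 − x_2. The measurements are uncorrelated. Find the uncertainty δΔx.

7.00 cm

Each term contributes (cᵢ δxᵢ)² to (δΔx)²:
  (δx_1)² = 17.6;  (δx_2)² = 31.4
δΔx = √(49.0) = 7.00 cm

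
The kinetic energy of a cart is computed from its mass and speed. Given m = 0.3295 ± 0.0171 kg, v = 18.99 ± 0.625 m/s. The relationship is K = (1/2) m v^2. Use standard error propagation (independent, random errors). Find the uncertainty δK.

Each factor contributes (exponent × relative error)² to (δK/K)²:
  (1·δm/m)² = (1×0.0519)² = 0.00269;  (2·δv/v)² = (2×0.0329)² = 0.00433
δK/K = √(0.00703) = 0.0838
K = 59.41 J, so δK = 0.0838 × 59.41 = 4.98 J.

4.98 J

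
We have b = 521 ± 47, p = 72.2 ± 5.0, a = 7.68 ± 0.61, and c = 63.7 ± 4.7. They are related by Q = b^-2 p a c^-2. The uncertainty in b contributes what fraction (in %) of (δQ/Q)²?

49.7%

(δQ/Q)² = (-2·δb/b)² + (1·δp/p)² + (1·δa/a)² + (-2·δc/c)²
  b term: (-2×0.0902)² = 0.0326
  p term: (1×0.0693)² = 0.00480
  a term: (1×0.0794)² = 0.00631
  c term: (-2×0.0738)² = 0.0218
Total = 0.0654. Share from b = 0.0326/0.0654 = 0.497.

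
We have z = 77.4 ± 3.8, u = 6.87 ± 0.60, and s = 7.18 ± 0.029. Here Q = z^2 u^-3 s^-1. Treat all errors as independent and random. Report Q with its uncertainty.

2.57 ± 0.720

Relative error in a monomial: (δQ/Q)² = Σ (nᵢ · δxᵢ/xᵢ)².
  (2·δz/z)² = (2×0.0491)² = 0.00964;  (-3·δu/u)² = (-3×0.0873)² = 0.0686;  (-1·δs/s)² = (-1×0.00404)² = 1.63e-05
δQ/Q = √(0.0783) = 0.280
Q = 2.57, so δQ = 0.280 × 2.57 = 0.720.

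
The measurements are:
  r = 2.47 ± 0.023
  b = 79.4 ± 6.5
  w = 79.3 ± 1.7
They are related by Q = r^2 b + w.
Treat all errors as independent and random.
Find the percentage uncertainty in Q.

Let p = r^2·b = 484. δp/p = √((2·δr/r)² + (1·δb/b)²) = √(0.000347 + 0.00670) = 0.0840, so δp = 40.7.
Q = p + w: δQ = √(δp² + δw²) = √(1650 + 2.89) = 40.7
Q = 564, so δQ/Q = 40.7/564 = 0.0722.

7.22%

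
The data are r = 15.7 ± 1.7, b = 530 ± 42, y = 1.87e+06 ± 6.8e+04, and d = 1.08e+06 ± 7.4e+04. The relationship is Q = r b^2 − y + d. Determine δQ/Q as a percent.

23.5%

Let p = r·b^2 = 4.41e+06. δp/p = √((1·δr/r)² + (2·δb/b)²) = √(0.0117 + 0.0251) = 0.192, so δp = 8.47e+05.
Q = p − y + d: δQ = √(δp² + δy² + δd²) = √(7.17e+11 + 4.62e+09 + 5.48e+09) = 8.52e+05
Q = 3.62e+06, so δQ/Q = 8.52e+05/3.62e+06 = 0.235.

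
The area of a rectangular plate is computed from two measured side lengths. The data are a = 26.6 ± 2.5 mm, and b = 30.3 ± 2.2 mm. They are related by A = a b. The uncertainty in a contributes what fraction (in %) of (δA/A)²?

62.6%

(δA/A)² = (1·δa/a)² + (1·δb/b)²
  a term: (1×0.0940)² = 0.00883
  b term: (1×0.0726)² = 0.00527
Total = 0.0141. Share from a = 0.00883/0.0141 = 0.626.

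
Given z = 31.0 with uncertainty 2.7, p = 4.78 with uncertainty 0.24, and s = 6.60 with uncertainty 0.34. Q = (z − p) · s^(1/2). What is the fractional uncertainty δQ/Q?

Let u = z − p = 26.2. δu = √(δz² + δp²) = √(7.29 + 0.0576) = 2.71, so δu/u = 0.103.
Q is then a monomial in u, s:
δQ/Q = √((δu/u)² + (½·δs/s)²) = √(0.0107 + 0.000663) = 0.107

0.107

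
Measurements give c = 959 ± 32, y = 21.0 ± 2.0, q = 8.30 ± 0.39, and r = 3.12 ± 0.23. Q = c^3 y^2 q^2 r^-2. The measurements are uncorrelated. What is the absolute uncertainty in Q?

7.63e+11

Relative error in a monomial: (δQ/Q)² = Σ (nᵢ · δxᵢ/xᵢ)².
  (3·δc/c)² = (3×0.0334)² = 0.0100;  (2·δy/y)² = (2×0.0952)² = 0.0363;  (2·δq/q)² = (2×0.0470)² = 0.00883;  (-2·δr/r)² = (-2×0.0737)² = 0.0217
δQ/Q = √(0.0769) = 0.277
Q = 2.75e+12, so δQ = 0.277 × 2.75e+12 = 7.63e+11.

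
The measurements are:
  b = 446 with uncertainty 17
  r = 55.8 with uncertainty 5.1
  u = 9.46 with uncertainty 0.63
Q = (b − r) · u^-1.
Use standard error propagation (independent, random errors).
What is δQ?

3.33

Let w = b − r = 390. δw = √(δb² + δr²) = √(289 + 26.0) = 17.7, so δw/w = 0.0455.
Q is then a monomial in w, u:
δQ/Q = √((δw/w)² + (-1·δu/u)²) = √(0.00207 + 0.00444) = 0.0806
Q = 41.2, so δQ = 0.0806 × 41.2 = 3.33.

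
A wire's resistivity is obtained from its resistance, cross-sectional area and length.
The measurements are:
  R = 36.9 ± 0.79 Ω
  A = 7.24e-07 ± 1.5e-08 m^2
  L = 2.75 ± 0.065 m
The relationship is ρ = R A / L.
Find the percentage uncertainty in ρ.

3.80%

Since ρ is a product/quotient, work with relative uncertainties:
  (1·δR/R)² = (1×0.0214)² = 0.000458;  (1·δA/A)² = (1×0.0207)² = 0.000429;  (-1·δL/L)² = (-1×0.0236)² = 0.000559
δρ/ρ = √(0.00145) = 0.0380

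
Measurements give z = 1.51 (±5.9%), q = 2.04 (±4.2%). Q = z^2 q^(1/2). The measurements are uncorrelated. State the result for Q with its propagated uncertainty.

Since Q is a product/quotient, work with relative uncertainties:
  (2·δz/z)² = (2×0.0590)² = 0.0139;  (½·δq/q)² = (0.5×0.0420)² = 0.000441
δQ/Q = √(0.0144) = 0.120
Q = 3.26, so δQ = 0.120 × 3.26 = 0.390.

3.26 ± 0.390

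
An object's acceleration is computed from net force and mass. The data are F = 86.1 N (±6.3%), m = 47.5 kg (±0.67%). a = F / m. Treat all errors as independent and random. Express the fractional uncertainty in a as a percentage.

Since a is a product/quotient, work with relative uncertainties:
  (1·δF/F)² = (1×0.0630)² = 0.00397;  (-1·δm/m)² = (-1×0.00670)² = 4.49e-05
δa/a = √(0.00401) = 0.0634

6.34%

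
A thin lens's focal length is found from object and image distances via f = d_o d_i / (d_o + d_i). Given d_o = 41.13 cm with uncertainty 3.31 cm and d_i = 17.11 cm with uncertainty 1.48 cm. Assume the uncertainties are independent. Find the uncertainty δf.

∂f/∂d_o = (d_i/(d_o+d_i))² = 0.0863;  ∂f/∂d_i = (d_o/(d_o+d_i))² = 0.499
δf = √((∂f/∂d_o · δd_o)² + (∂f/∂d_i · δd_i)²) = √(0.0816 + 0.545) = 0.791 cm

0.791 cm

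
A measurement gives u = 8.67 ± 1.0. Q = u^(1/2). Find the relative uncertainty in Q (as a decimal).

0.0577

Since Q is a product/quotient, work with relative uncertainties:
  (½·δu/u)² = (0.5×0.115)² = 0.00333
δQ/Q = √(0.00333) = 0.0577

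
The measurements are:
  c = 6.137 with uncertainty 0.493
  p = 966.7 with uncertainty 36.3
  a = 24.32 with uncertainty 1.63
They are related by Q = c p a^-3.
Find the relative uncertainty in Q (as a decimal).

0.220

For a monomial Q ∝ c, p, a^-3, fractional errors add in quadrature:
  (1·δc/c)² = (1×0.0803)² = 0.00645;  (1·δp/p)² = (1×0.0376)² = 0.00141;  (-3·δa/a)² = (-3×0.0670)² = 0.0404
δQ/Q = √(0.0483) = 0.220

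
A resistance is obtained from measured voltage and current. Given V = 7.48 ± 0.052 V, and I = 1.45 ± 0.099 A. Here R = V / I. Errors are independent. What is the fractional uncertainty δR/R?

0.0686

For a monomial R ∝ V, I^-1, fractional errors add in quadrature:
  (1·δV/V)² = (1×0.00695)² = 4.83e-05;  (-1·δI/I)² = (-1×0.0683)² = 0.00466
δR/R = √(0.00471) = 0.0686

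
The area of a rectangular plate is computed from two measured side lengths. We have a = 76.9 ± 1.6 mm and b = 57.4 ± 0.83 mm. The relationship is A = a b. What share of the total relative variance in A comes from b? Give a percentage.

(δA/A)² = (1·δa/a)² + (1·δb/b)²
  a term: (1×0.0208)² = 0.000433
  b term: (1×0.0145)² = 0.000209
Total = 0.000642. Share from b = 0.000209/0.000642 = 0.326.

32.6%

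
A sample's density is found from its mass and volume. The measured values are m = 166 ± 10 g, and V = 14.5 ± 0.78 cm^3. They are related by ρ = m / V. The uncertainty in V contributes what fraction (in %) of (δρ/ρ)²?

44.4%

(δρ/ρ)² = (1·δm/m)² + (-1·δV/V)²
  m term: (1×0.0602)² = 0.00363
  V term: (-1×0.0538)² = 0.00289
Total = 0.00652. Share from V = 0.00289/0.00652 = 0.444.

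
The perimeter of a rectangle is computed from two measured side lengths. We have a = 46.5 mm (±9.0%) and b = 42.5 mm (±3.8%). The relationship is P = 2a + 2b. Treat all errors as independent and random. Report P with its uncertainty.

Sums and differences: (δP)² = Σ (cᵢ δxᵢ)².
  (2·δa)² = 70.1;  (2·δb)² = 10.4
δP = √(80.5) = 8.97 mm
P = 178 mm.

178 ± 8.97 mm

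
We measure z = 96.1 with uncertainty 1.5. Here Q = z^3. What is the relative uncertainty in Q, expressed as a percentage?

Q ∝ z^3, so δQ/Q = |3| · δz/z = 3 × 0.0156 = 0.0468.

4.68%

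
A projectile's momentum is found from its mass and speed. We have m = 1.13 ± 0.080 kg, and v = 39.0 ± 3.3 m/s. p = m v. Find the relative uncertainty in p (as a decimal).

0.110

Since p is a product/quotient, work with relative uncertainties:
  (1·δm/m)² = (1×0.0708)² = 0.00501;  (1·δv/v)² = (1×0.0846)² = 0.00716
δp/p = √(0.0122) = 0.110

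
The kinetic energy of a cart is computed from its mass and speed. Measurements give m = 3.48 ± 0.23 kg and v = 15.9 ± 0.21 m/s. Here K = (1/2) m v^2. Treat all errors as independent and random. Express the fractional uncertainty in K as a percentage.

Relative error in a monomial: (δK/K)² = Σ (nᵢ · δxᵢ/xᵢ)².
  (1·δm/m)² = (1×0.0661)² = 0.00437;  (2·δv/v)² = (2×0.0132)² = 0.000698
δK/K = √(0.00507) = 0.0712

7.12%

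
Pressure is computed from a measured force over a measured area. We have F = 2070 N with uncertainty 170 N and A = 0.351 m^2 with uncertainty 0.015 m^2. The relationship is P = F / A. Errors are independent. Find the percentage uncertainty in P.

9.26%

Products/powers → add relative errors in quadrature, weighted by exponent:
  (1·δF/F)² = (1×0.0821)² = 0.00674;  (-1·δA/A)² = (-1×0.0427)² = 0.00183
δP/P = √(0.00857) = 0.0926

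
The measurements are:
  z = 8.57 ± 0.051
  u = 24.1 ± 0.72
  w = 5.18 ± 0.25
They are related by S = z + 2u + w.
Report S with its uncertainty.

Each term contributes (cᵢ δxᵢ)² to (δS)²:
  (δz)² = 0.00260;  (2·δu)² = 2.07;  (δw)² = 0.0625
δS = √(2.14) = 1.46
S = 62.0.

62.0 ± 1.46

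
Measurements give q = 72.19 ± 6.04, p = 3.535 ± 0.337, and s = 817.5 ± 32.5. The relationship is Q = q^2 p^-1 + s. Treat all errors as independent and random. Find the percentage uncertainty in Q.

Let w = q^2·p^-1 = 1474. δw/w = √((2·δq/q)² + (-1·δp/p)²) = √(0.0280 + 0.00909) = 0.193, so δw = 284.
Q = w + s: δQ = √(δw² + δs²) = √(80600 + 1060) = 286
Q = 2292, so δQ/Q = 286/2292 = 0.125.

12.5%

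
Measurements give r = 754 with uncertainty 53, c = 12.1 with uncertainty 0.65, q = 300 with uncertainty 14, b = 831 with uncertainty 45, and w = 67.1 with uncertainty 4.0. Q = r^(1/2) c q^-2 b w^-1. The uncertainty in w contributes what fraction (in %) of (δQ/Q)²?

(δQ/Q)² = (½·δr/r)² + (1·δc/c)² + (-2·δq/q)² + (1·δb/b)² + (-1·δw/w)²
  r term: (0.5×0.0703)² = 0.00124
  c term: (1×0.0537)² = 0.00289
  q term: (-2×0.0467)² = 0.00871
  b term: (1×0.0542)² = 0.00293
  w term: (-1×0.0596)² = 0.00355
Total = 0.0193. Share from w = 0.00355/0.0193 = 0.184.

18.4%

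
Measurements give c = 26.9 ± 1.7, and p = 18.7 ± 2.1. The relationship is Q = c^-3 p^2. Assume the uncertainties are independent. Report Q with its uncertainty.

Relative error in a monomial: (δQ/Q)² = Σ (nᵢ · δxᵢ/xᵢ)².
  (-3·δc/c)² = (-3×0.0632)² = 0.0359;  (2·δp/p)² = (2×0.112)² = 0.0504
δQ/Q = √(0.0864) = 0.294
Q = 0.0180, so δQ = 0.294 × 0.0180 = 0.00528.

0.0180 ± 0.00528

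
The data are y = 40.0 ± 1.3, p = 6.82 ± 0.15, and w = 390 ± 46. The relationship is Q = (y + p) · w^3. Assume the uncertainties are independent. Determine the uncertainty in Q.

9.86e+08

Let u = y + p = 46.8. δu = √(δy² + δp²) = √(1.69 + 0.0225) = 1.31, so δu/u = 0.0280.
Q is then a monomial in u, w:
δQ/Q = √((δu/u)² + (3·δw/w)²) = √(0.000781 + 0.125) = 0.355
Q = 2.78e+09, so δQ = 0.355 × 2.78e+09 = 9.86e+08.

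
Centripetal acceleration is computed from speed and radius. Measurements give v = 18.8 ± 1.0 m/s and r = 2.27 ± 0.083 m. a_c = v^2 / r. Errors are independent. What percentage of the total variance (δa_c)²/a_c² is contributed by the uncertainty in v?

89.4%

(δa_c/a_c)² = (2·δv/v)² + (-1·δr/r)²
  v term: (2×0.0532)² = 0.0113
  r term: (-1×0.0366)² = 0.00134
Total = 0.0127. Share from v = 0.0113/0.0127 = 0.894.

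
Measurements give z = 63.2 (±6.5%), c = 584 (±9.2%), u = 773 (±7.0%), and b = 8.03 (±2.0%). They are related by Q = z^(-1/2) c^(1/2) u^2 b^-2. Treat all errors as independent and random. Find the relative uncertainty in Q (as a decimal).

For a monomial Q ∝ z^(-1/2), c^(1/2), u^2, b^-2, fractional errors add in quadrature:
  (−½·δz/z)² = (-0.5×0.0650)² = 0.00106;  (½·δc/c)² = (0.5×0.0920)² = 0.00212;  (2·δu/u)² = (2×0.0700)² = 0.0196;  (-2·δb/b)² = (-2×0.0200)² = 0.00160
δQ/Q = √(0.0244) = 0.156

0.156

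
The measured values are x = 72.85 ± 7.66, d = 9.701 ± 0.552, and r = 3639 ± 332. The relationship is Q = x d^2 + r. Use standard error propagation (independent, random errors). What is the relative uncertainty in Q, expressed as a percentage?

10.6%

Let p = x·d^2 = 6856. δp/p = √((1·δx/x)² + (2·δd/d)²) = √(0.0111 + 0.0130) = 0.155, so δp = 1060.
Q = p + r: δQ = √(δp² + δr²) = √(1.13e+06 + 1.1e+05) = 1110
Q = 10490, so δQ/Q = 1110/10490 = 0.106.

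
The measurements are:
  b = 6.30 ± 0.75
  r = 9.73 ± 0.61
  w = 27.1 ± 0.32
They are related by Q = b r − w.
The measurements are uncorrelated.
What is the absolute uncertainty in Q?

Let p = b·r = 61.3. δp/p = √((1·δb/b)² + (1·δr/r)²) = √(0.0142 + 0.00393) = 0.135, so δp = 8.25.
Q = p − w: δQ = √(δp² + δw²) = √(68.0 + 0.102) = 8.25

8.25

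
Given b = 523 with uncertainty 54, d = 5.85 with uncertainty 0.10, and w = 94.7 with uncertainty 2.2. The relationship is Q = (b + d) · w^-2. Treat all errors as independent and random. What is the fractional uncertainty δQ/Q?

0.112

Let u = b + d = 529. δu = √(δb² + δd²) = √(2920 + 0.0100) = 54.0, so δu/u = 0.102.
Q is then a monomial in u, w:
δQ/Q = √((δu/u)² + (-2·δw/w)²) = √(0.0104 + 0.00216) = 0.112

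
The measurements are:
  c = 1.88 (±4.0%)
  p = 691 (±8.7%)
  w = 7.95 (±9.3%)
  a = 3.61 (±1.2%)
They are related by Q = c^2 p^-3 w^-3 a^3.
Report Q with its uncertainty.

(1.00 ± 0.393) × 10^-9

Since Q is a product/quotient, work with relative uncertainties:
  (2·δc/c)² = (2×0.0400)² = 0.00640;  (-3·δp/p)² = (-3×0.0870)² = 0.0681;  (-3·δw/w)² = (-3×0.0930)² = 0.0778;  (3·δa/a)² = (3×0.0120)² = 0.00130
δQ/Q = √(0.154) = 0.392
Q = 1e-09, so δQ = 0.392 × 1e-09 = 3.93e-10.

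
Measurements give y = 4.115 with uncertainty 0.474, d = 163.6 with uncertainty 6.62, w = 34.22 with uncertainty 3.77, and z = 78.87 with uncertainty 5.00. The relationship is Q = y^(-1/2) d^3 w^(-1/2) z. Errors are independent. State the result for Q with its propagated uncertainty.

Each factor contributes (exponent × relative error)² to (δQ/Q)²:
  (−½·δy/y)² = (-0.5×0.115)² = 0.00332;  (3·δd/d)² = (3×0.0405)² = 0.0147;  (−½·δw/w)² = (-0.5×0.110)² = 0.00303;  (1·δz/z)² = (1×0.0634)² = 0.00402
δQ/Q = √(0.0251) = 0.158
Q = 2.91e+07, so δQ = 0.158 × 2.91e+07 = 4.61e+06.

(2.910 ± 0.461) × 10^7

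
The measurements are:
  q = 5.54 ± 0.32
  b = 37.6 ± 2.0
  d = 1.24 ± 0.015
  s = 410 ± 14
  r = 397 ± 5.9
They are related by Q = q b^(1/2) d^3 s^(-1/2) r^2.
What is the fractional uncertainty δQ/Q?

0.0808

For a monomial Q ∝ q, b^(1/2), d^3, s^(-1/2), r^2, fractional errors add in quadrature:
  (1·δq/q)² = (1×0.0578)² = 0.00334;  (½·δb/b)² = (0.5×0.0532)² = 0.000707;  (3·δd/d)² = (3×0.0121)² = 0.00132;  (−½·δs/s)² = (-0.5×0.0341)² = 0.000291;  (2·δr/r)² = (2×0.0149)² = 0.000883
δQ/Q = √(0.00654) = 0.0808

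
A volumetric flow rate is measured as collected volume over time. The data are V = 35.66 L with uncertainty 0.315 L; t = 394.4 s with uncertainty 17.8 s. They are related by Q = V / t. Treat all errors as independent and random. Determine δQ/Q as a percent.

Since Q is a product/quotient, work with relative uncertainties:
  (1·δV/V)² = (1×0.00883)² = 7.8e-05;  (-1·δt/t)² = (-1×0.0451)² = 0.00204
δQ/Q = √(0.00211) = 0.0460

4.60%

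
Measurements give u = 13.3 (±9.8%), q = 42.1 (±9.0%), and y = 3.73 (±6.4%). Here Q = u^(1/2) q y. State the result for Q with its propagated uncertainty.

Q is a product of powers, so relative uncertainties combine in quadrature:
  (½·δu/u)² = (0.5×0.0980)² = 0.00240;  (1·δq/q)² = (1×0.0900)² = 0.00810;  (1·δy/y)² = (1×0.0640)² = 0.00410
δQ/Q = √(0.0146) = 0.121
Q = 573, so δQ = 0.121 × 573 = 69.2.

573 ± 69.2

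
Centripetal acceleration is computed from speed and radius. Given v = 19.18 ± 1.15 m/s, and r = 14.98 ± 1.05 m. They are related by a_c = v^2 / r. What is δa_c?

Relative error in a monomial: (δa_c/a_c)² = Σ (nᵢ · δxᵢ/xᵢ)².
  (2·δv/v)² = (2×0.0600)² = 0.0144;  (-1·δr/r)² = (-1×0.0701)² = 0.00491
δa_c/a_c = √(0.0193) = 0.139
a_c = 24.56 m/s^2, so δa_c = 0.139 × 24.56 = 3.41 m/s^2.

3.41 m/s^2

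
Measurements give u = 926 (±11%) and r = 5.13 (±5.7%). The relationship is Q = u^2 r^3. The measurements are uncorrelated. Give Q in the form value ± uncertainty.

Relative error in a monomial: (δQ/Q)² = Σ (nᵢ · δxᵢ/xᵢ)².
  (2·δu/u)² = (2×0.110)² = 0.0484;  (3·δr/r)² = (3×0.0570)² = 0.0292
δQ/Q = √(0.0776) = 0.279
Q = 1.16e+08, so δQ = 0.279 × 1.16e+08 = 3.23e+07.

(1.16 ± 0.323) × 10^8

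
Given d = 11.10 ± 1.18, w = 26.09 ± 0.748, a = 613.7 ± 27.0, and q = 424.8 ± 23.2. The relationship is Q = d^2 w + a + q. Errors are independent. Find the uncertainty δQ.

Let p = d^2·w = 3215. δp/p = √((2·δd/d)² + (1·δw/w)²) = √(0.0452 + 0.000822) = 0.215, so δp = 690.
Q = p + a + q: δQ = √(δp² + δa² + δq²) = √(4.76e+05 + 729 + 538) = 691

691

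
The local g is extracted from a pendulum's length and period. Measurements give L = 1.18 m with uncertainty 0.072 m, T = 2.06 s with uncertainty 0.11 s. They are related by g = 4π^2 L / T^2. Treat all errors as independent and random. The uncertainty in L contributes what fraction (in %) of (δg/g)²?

24.6%

(δg/g)² = (1·δL/L)² + (-2·δT/T)²
  L term: (1×0.0610)² = 0.00372
  T term: (-2×0.0534)² = 0.0114
Total = 0.0151. Share from L = 0.00372/0.0151 = 0.246.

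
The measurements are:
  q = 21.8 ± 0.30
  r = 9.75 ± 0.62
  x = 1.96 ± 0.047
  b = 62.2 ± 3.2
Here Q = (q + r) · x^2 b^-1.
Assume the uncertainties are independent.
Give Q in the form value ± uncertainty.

Let u = q + r = 31.6. δu = √(δq² + δr²) = √(0.0900 + 0.384) = 0.689, so δu/u = 0.0218.
Q is then a monomial in u, x, b:
δQ/Q = √((δu/u)² + (2·δx/x)² + (-1·δb/b)²) = √(0.000477 + 0.00230 + 0.00265) = 0.0736
Q = 1.95, so δQ = 0.0736 × 1.95 = 0.144.

1.95 ± 0.144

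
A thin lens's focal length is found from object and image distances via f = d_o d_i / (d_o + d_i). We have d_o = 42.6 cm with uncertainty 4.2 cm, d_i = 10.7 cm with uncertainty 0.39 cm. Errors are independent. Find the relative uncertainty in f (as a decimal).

0.0352

∂f/∂d_o = (d_i/(d_o+d_i))² = 0.0403;  ∂f/∂d_i = (d_o/(d_o+d_i))² = 0.639
δf = √((∂f/∂d_o · δd_o)² + (∂f/∂d_i · δd_i)²) = √(0.0287 + 0.0621) = 0.301 cm
f = 8.55 cm, so δf/f = 0.301/8.55 = 0.0352.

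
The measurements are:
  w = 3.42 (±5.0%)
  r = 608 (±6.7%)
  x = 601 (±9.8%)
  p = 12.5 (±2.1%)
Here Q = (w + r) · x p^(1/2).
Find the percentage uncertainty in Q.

11.9%

Let u = w + r = 611. δu = √(δw² + δr²) = √(0.0292 + 1660) = 40.7, so δu/u = 0.0666.
Q is then a monomial in u, x, p:
δQ/Q = √((δu/u)² + (1·δx/x)² + (½·δp/p)²) = √(0.00444 + 0.00960 + 0.000110) = 0.119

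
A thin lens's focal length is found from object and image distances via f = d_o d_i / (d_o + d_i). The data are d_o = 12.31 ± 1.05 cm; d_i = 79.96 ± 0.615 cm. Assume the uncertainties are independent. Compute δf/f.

0.0739

∂f/∂d_o = (d_i/(d_o+d_i))² = 0.751;  ∂f/∂d_i = (d_o/(d_o+d_i))² = 0.0178
δf = √((∂f/∂d_o · δd_o)² + (∂f/∂d_i · δd_i)²) = √(0.622 + 0.000120) = 0.789 cm
f = 10.67 cm, so δf/f = 0.789/10.67 = 0.0739.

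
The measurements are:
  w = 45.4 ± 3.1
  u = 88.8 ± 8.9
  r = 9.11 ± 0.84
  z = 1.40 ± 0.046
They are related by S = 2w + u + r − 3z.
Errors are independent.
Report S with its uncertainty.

185 ± 10.9

Each term contributes (cᵢ δxᵢ)² to (δS)²:
  (2·δw)² = 38.4;  (δu)² = 79.2;  (δr)² = 0.706;  (3·δz)² = 0.0190
δS = √(118) = 10.9
S = 185.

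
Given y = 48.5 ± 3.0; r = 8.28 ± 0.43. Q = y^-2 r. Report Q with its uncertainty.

Q is a product of powers, so relative uncertainties combine in quadrature:
  (-2·δy/y)² = (-2×0.0619)² = 0.0153;  (1·δr/r)² = (1×0.0519)² = 0.00270
δQ/Q = √(0.0180) = 0.134
Q = 0.00352, so δQ = 0.134 × 0.00352 = 0.000472.

0.00352 ± 0.000472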